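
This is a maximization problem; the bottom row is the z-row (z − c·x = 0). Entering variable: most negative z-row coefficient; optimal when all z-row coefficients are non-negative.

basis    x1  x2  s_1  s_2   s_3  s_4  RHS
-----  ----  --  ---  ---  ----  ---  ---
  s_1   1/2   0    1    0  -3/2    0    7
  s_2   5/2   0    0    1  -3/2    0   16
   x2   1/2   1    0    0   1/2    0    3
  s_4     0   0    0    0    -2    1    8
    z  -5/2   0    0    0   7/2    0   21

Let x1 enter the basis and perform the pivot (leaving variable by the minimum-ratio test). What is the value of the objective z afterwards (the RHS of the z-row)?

36

Ratio test on column x1 — row 1: 7/(1/2) = 14; row 2: 16/(5/2) = 32/5; row 3: 3/(1/2) = 6; row 4: entry 0 ≤ 0. Minimum is 6 at row 3 (x2 leaves); pivot element 1/2.
Pivot on row 3; the z-row RHS becomes 21 − (-5/2)·6 = 36.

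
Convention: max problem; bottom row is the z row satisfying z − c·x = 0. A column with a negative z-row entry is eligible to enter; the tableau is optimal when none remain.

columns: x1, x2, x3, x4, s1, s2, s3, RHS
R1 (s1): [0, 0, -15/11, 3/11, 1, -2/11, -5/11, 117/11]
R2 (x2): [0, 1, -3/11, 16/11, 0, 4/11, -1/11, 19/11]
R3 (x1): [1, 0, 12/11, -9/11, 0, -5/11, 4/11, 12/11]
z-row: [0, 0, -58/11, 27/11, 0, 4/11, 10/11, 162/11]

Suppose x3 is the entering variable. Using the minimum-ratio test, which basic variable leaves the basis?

x1

Column x3 entries and ratios — s1: -15/11 ≤ 0, skip; x2: -3/11 ≤ 0, skip; x1: (12/11)/(12/11) = 1.
Smallest ratio is 1 in the row of x1, so x1 leaves.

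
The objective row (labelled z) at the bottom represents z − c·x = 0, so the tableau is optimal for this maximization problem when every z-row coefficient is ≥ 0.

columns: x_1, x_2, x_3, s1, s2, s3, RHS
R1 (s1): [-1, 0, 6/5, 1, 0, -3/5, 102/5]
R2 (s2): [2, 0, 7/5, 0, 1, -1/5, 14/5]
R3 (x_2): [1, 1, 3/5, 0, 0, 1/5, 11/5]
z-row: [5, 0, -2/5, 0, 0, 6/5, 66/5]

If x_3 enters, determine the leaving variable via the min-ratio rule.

Column x_3 entries and ratios — s1: (102/5)/(6/5) = 17; s2: (14/5)/(7/5) = 2; x_2: (11/5)/(3/5) = 11/3.
Smallest ratio is 2 in the row of s2, so s2 leaves.

s2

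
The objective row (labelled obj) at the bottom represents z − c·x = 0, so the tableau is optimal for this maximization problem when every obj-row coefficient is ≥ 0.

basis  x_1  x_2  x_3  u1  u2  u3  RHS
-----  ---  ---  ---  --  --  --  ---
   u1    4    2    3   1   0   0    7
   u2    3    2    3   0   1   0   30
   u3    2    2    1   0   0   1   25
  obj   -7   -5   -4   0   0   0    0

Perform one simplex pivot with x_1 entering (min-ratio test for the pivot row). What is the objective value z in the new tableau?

Ratio test on column x_1 — row 1: 7/4 = 7/4; row 2: 30/3 = 10; row 3: 25/2 = 25/2. Minimum is 7/4 at row 1 (u1 leaves); pivot element 4.
Pivot on row 1; the obj-row RHS becomes 0 − (-7)·(7/4) = 49/4.

49/4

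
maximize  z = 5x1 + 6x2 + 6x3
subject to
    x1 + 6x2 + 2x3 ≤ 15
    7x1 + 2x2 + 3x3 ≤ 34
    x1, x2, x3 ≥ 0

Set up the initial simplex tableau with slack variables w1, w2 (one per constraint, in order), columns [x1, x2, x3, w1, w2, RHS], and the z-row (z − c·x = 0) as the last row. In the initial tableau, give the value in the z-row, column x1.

The z-row carries the negated objective coefficients: the x1 entry is -5.

-5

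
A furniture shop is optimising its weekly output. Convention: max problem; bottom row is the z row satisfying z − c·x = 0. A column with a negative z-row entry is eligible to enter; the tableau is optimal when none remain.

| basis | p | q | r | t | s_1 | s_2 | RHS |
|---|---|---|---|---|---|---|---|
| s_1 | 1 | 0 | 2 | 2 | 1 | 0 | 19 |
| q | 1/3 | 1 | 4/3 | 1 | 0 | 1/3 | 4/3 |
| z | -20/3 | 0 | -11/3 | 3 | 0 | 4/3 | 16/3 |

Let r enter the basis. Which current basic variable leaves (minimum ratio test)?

q

Column r entries and ratios — s_1: 19/2 = 19/2; q: (4/3)/(4/3) = 1.
Smallest ratio is 1 in the row of q, so q leaves.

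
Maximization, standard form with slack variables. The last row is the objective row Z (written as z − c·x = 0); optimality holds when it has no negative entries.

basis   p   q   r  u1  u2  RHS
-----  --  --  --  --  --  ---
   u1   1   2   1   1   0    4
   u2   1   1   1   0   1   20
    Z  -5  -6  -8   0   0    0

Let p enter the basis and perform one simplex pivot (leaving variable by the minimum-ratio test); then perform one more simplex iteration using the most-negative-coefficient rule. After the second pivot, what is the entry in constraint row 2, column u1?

Ratio test on column p — row 1: 4/1 = 4; row 2: 20/1 = 20. Minimum is 4 at row 1 (u1 leaves); pivot element 1.
Divide row 1 by 1; eliminate column p from the other rows.
Second iteration: most negative Z-row entry is -3 in column r, so r enters.
Ratio test on column r — row 1: 4/1 = 4; row 2: entry 0 ≤ 0. Minimum is 4 at row 1 (p leaves); pivot element 1.
Divide row 1 by 1; eliminate column r from the other rows.
After both pivots, the entry at constraint row 2, column u1 is -1.

-1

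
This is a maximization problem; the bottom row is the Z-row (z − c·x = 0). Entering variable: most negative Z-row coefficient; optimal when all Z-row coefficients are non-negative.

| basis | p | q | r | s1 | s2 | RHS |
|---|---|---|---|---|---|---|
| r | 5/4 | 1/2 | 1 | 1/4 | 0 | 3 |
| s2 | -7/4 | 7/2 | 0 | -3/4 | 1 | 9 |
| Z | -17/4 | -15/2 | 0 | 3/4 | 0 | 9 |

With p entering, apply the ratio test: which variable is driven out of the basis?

Column p entries and ratios — r: 3/(5/4) = 12/5; s2: -7/4 ≤ 0, skip.
Smallest ratio is 12/5 in the row of r, so r leaves.

r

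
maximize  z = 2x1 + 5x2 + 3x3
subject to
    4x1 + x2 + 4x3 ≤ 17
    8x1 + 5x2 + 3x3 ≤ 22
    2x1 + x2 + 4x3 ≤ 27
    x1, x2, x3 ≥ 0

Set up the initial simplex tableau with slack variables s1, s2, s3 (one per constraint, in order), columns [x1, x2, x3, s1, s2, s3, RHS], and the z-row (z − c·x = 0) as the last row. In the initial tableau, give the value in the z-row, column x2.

-5

The z-row carries the negated objective coefficients: the x2 entry is -5.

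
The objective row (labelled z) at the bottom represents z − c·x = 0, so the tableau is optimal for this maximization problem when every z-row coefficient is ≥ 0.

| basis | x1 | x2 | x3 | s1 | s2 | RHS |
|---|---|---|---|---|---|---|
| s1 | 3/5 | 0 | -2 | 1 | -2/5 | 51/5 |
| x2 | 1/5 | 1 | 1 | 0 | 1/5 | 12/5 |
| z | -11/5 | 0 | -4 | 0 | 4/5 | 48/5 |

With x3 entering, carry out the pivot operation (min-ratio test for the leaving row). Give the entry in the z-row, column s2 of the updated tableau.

Ratio test on column x3 — row 1: entry -2 ≤ 0; row 2: (12/5)/1 = 12/5. Minimum is 12/5 at row 2 (x2 leaves); pivot element 1.
Divide row 2 by 1; eliminate column x3 from the other rows.
z-row update in column s2: 4/5 − (-4)·(1/5) = 8/5.

8/5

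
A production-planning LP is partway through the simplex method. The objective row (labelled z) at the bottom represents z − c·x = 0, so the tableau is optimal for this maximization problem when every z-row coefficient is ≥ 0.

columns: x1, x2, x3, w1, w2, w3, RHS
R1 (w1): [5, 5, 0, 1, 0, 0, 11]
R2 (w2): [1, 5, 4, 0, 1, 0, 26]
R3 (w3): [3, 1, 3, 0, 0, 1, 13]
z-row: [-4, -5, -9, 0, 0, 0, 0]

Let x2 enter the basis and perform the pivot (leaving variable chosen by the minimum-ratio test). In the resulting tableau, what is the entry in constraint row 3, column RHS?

Ratio test on column x2 — row 1: 11/5 = 11/5; row 2: 26/5 = 26/5; row 3: 13/1 = 13. Minimum is 11/5 at row 1 (w1 leaves); pivot element 5.
Divide row 1 by 5; eliminate column x2 from the other rows.
Row 3 update in column RHS: 13 − 1·(11/5) = 54/5.

54/5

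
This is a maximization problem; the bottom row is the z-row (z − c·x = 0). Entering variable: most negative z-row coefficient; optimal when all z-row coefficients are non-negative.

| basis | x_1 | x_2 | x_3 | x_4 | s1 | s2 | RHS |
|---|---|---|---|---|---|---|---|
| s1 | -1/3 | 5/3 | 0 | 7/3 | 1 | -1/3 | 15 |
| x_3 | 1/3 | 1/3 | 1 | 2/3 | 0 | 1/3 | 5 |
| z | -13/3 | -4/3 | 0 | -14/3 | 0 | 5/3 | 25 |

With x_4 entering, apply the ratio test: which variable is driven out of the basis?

Column x_4 entries and ratios — s1: 15/(7/3) = 45/7; x_3: 5/(2/3) = 15/2.
Smallest ratio is 45/7 in the row of s1, so s1 leaves.

s1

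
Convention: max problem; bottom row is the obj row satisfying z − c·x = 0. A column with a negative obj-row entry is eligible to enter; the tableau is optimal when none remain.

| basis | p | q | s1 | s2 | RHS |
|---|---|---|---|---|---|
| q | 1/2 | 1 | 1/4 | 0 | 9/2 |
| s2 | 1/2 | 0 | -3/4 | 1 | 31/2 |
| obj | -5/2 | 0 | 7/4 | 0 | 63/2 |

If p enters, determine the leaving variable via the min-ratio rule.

Column p entries and ratios — q: (9/2)/(1/2) = 9; s2: (31/2)/(1/2) = 31.
Smallest ratio is 9 in the row of q, so q leaves.

q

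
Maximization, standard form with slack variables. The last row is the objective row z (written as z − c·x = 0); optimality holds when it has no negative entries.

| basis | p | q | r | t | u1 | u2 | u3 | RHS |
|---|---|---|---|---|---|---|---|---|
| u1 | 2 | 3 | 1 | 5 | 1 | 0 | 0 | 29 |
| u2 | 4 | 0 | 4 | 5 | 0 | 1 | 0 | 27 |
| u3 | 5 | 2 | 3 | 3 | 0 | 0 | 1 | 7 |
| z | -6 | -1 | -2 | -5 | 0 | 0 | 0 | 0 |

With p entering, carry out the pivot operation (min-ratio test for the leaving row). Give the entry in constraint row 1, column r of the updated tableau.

Ratio test on column p — row 1: 29/2 = 29/2; row 2: 27/4 = 27/4; row 3: 7/5 = 7/5. Minimum is 7/5 at row 3 (u3 leaves); pivot element 5.
Divide row 3 by 5; eliminate column p from the other rows.
Row 1 update in column r: 1 − 2·(3/5) = -1/5.

-1/5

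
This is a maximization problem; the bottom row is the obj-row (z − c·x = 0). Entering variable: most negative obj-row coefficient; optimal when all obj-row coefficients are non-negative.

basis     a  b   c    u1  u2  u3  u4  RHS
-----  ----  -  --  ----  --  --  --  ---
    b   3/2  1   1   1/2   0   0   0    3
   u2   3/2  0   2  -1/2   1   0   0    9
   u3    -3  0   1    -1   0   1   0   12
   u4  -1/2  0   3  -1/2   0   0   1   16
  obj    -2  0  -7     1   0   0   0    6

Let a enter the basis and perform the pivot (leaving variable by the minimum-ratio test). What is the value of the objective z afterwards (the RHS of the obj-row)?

Ratio test on column a — row 1: 3/(3/2) = 2; row 2: 9/(3/2) = 6; row 3: entry -3 ≤ 0; row 4: entry -1/2 ≤ 0. Minimum is 2 at row 1 (b leaves); pivot element 3/2.
Pivot on row 1; the obj-row RHS becomes 6 − (-2)·2 = 10.

10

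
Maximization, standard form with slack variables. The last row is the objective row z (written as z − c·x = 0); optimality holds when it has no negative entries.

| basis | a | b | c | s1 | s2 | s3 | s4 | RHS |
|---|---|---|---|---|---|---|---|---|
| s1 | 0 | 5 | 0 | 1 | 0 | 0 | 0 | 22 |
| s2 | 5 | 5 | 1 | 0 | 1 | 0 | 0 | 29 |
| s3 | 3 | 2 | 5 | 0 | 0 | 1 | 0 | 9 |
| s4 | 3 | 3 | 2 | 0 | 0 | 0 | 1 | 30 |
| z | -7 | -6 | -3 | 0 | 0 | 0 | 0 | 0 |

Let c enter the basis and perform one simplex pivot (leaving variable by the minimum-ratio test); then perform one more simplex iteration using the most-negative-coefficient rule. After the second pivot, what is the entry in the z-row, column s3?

Ratio test on column c — row 1: entry 0 ≤ 0; row 2: 29/1 = 29; row 3: 9/5 = 9/5; row 4: 30/2 = 15. Minimum is 9/5 at row 3 (s3 leaves); pivot element 5.
Divide row 3 by 5; eliminate column c from the other rows.
Second iteration: most negative z-row entry is -26/5 in column a, so a enters.
Ratio test on column a — row 1: entry 0 ≤ 0; row 2: (136/5)/(22/5) = 68/11; row 3: (9/5)/(3/5) = 3; row 4: (132/5)/(9/5) = 44/3. Minimum is 3 at row 3 (c leaves); pivot element 3/5.
Divide row 3 by 3/5; eliminate column a from the other rows.
After both pivots, the entry at the z-row, column s3 is 7/3.

7/3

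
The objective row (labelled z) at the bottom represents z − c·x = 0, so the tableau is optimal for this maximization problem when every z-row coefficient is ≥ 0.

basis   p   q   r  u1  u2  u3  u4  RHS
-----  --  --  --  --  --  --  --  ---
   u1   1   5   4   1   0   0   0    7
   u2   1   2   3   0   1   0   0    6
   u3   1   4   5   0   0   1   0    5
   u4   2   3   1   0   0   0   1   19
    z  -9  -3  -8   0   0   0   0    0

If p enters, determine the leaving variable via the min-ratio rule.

Column p entries and ratios — u1: 7/1 = 7; u2: 6/1 = 6; u3: 5/1 = 5; u4: 19/2 = 19/2.
Smallest ratio is 5 in the row of u3, so u3 leaves.

u3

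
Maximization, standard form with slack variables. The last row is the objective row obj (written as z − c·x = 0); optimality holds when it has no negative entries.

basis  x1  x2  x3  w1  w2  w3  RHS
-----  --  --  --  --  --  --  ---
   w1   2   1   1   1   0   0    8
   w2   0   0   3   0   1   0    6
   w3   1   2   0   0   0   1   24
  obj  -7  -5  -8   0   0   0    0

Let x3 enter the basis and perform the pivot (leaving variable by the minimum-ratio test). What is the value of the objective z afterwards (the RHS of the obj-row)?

Ratio test on column x3 — row 1: 8/1 = 8; row 2: 6/3 = 2; row 3: entry 0 ≤ 0. Minimum is 2 at row 2 (w2 leaves); pivot element 3.
Pivot on row 2; the obj-row RHS becomes 0 − (-8)·2 = 16.

16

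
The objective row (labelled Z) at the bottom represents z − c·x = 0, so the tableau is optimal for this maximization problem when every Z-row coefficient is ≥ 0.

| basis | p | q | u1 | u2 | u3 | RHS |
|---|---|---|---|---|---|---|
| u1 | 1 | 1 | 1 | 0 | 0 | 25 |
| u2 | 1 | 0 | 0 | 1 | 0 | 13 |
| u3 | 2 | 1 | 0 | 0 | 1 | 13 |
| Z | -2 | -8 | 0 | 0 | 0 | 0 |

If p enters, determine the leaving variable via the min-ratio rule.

u3

Column p entries and ratios — u1: 25/1 = 25; u2: 13/1 = 13; u3: 13/2 = 13/2.
Smallest ratio is 13/2 in the row of u3, so u3 leaves.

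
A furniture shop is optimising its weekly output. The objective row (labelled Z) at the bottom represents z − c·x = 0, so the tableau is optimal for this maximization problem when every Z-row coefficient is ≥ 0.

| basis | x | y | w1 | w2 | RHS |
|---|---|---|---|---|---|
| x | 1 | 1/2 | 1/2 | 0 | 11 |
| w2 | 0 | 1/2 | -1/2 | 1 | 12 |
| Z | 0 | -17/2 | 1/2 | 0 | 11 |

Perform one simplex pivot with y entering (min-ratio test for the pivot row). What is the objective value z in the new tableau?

Ratio test on column y — row 1: 11/(1/2) = 22; row 2: 12/(1/2) = 24. Minimum is 22 at row 1 (x leaves); pivot element 1/2.
Pivot on row 1; the Z-row RHS becomes 11 − (-17/2)·22 = 198.

198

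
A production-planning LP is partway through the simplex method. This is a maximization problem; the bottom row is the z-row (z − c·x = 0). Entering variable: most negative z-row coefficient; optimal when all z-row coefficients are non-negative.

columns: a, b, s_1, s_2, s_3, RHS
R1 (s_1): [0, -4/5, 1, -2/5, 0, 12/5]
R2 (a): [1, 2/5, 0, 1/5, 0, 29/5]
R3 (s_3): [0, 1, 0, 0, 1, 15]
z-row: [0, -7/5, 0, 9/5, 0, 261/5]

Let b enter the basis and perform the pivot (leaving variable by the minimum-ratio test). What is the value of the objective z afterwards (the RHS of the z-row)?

Ratio test on column b — row 1: entry -4/5 ≤ 0; row 2: (29/5)/(2/5) = 29/2; row 3: 15/1 = 15. Minimum is 29/2 at row 2 (a leaves); pivot element 2/5.
Pivot on row 2; the z-row RHS becomes 261/5 − (-7/5)·(29/2) = 145/2.

145/2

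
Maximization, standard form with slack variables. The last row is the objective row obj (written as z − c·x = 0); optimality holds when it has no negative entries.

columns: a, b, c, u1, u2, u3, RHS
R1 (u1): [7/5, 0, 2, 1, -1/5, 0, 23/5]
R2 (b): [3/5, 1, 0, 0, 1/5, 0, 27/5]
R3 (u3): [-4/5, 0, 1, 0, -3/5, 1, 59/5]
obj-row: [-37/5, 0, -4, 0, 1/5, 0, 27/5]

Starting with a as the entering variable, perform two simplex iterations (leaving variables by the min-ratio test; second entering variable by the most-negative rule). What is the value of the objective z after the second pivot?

40

Ratio test on column a — row 1: (23/5)/(7/5) = 23/7; row 2: (27/5)/(3/5) = 9; row 3: entry -4/5 ≤ 0. Minimum is 23/7 at row 1 (u1 leaves); pivot element 7/5.
Pivot on row 1; the obj-row RHS becomes 27/5 − (-37/5)·(23/7) = 208/7.
Next entering variable (most negative obj-row entry -6/7): u2.
Ratio test on column u2 — row 1: entry -1/7 ≤ 0; row 2: (24/7)/(2/7) = 12; row 3: entry -5/7 ≤ 0. Minimum is 12 at row 2 (b leaves); pivot element 2/7.
After the second pivot the obj-row RHS is 208/7 − (-6/7)·12 = 40.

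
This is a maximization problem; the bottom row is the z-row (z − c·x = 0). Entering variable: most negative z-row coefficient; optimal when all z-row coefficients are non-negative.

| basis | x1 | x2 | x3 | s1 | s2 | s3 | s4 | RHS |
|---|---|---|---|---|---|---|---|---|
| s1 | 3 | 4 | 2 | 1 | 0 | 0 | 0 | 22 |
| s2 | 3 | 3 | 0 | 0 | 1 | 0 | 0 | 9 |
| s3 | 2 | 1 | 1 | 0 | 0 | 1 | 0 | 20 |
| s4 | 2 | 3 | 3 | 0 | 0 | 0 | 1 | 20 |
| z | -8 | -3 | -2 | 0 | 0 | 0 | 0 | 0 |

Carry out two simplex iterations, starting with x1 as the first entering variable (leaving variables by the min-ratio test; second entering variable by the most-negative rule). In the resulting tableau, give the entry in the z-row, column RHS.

Ratio test on column x1 — row 1: 22/3 = 22/3; row 2: 9/3 = 3; row 3: 20/2 = 10; row 4: 20/2 = 10. Minimum is 3 at row 2 (s2 leaves); pivot element 3.
Divide row 2 by 3; eliminate column x1 from the other rows.
Second iteration: most negative z-row entry is -2 in column x3, so x3 enters.
Ratio test on column x3 — row 1: 13/2 = 13/2; row 2: entry 0 ≤ 0; row 3: 14/1 = 14; row 4: 14/3 = 14/3. Minimum is 14/3 at row 4 (s4 leaves); pivot element 3.
Divide row 4 by 3; eliminate column x3 from the other rows.
After both pivots, the entry at the z-row, column RHS is 100/3.

100/3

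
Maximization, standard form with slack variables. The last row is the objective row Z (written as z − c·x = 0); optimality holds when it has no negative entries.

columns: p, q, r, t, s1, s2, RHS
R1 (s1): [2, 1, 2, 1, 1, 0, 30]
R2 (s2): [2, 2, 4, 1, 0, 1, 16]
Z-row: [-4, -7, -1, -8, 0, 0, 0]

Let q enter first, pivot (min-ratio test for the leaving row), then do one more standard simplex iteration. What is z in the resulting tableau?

Ratio test on column q — row 1: 30/1 = 30; row 2: 16/2 = 8. Minimum is 8 at row 2 (s2 leaves); pivot element 2.
Pivot on row 2; the Z-row RHS becomes 0 − (-7)·8 = 56.
Next entering variable (most negative Z-row entry -9/2): t.
Ratio test on column t — row 1: 22/(1/2) = 44; row 2: 8/(1/2) = 16. Minimum is 16 at row 2 (q leaves); pivot element 1/2.
After the second pivot the Z-row RHS is 56 − (-9/2)·16 = 128.

128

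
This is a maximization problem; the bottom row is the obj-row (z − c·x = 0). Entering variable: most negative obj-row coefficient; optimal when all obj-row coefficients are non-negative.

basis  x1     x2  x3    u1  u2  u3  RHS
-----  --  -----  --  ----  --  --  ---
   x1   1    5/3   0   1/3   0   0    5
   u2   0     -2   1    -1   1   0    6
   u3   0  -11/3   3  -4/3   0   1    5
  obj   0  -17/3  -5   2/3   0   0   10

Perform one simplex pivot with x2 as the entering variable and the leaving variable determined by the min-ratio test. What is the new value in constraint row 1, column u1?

Ratio test on column x2 — row 1: 5/(5/3) = 3; row 2: entry -2 ≤ 0; row 3: entry -11/3 ≤ 0. Minimum is 3 at row 1 (x1 leaves); pivot element 5/3.
Divide row 1 by 5/3; eliminate column x2 from the other rows.
In the new row 1, the u1 entry is the old entry divided by the pivot: (1/3)/(5/3) = 1/5.

1/5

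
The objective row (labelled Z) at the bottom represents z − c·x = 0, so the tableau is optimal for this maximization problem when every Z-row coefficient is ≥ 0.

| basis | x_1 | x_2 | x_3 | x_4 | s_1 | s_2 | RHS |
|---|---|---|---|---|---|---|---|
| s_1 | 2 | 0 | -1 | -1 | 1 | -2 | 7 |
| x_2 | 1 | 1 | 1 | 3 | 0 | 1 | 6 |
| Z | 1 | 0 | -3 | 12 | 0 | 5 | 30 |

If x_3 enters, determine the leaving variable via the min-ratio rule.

x_2

Column x_3 entries and ratios — s_1: -1 ≤ 0, skip; x_2: 6/1 = 6.
Smallest ratio is 6 in the row of x_2, so x_2 leaves.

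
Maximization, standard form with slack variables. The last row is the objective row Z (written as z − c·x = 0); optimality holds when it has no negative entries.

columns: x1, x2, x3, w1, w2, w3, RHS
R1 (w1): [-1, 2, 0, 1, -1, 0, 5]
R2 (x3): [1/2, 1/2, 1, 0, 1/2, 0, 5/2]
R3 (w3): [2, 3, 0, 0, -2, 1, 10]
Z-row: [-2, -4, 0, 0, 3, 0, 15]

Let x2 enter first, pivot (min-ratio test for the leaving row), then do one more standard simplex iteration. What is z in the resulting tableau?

195/7

Ratio test on column x2 — row 1: 5/2 = 5/2; row 2: (5/2)/(1/2) = 5; row 3: 10/3 = 10/3. Minimum is 5/2 at row 1 (w1 leaves); pivot element 2.
Pivot on row 1; the Z-row RHS becomes 15 − (-4)·(5/2) = 25.
Next entering variable (most negative Z-row entry -4): x1.
Ratio test on column x1 — row 1: entry -1/2 ≤ 0; row 2: (5/4)/(3/4) = 5/3; row 3: (5/2)/(7/2) = 5/7. Minimum is 5/7 at row 3 (w3 leaves); pivot element 7/2.
After the second pivot the Z-row RHS is 25 − (-4)·(5/7) = 195/7.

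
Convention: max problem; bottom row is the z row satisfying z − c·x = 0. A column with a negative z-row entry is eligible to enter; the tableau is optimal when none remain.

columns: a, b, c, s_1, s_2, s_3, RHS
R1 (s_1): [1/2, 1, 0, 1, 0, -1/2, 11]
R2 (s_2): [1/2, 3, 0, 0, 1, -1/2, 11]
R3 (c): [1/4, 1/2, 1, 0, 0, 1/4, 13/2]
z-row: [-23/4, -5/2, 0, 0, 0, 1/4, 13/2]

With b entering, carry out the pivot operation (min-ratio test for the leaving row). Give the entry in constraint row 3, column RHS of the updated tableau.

14/3

Ratio test on column b — row 1: 11/1 = 11; row 2: 11/3 = 11/3; row 3: (13/2)/(1/2) = 13. Minimum is 11/3 at row 2 (s_2 leaves); pivot element 3.
Divide row 2 by 3; eliminate column b from the other rows.
Row 3 update in column RHS: 13/2 − (1/2)·(11/3) = 14/3.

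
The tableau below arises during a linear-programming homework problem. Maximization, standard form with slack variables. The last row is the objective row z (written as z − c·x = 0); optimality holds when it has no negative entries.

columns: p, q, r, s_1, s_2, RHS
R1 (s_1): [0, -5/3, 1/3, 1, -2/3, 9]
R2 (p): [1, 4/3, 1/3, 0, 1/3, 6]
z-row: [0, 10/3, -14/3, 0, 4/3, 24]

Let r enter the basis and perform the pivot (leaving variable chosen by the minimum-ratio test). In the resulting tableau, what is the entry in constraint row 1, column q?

-3

Ratio test on column r — row 1: 9/(1/3) = 27; row 2: 6/(1/3) = 18. Minimum is 18 at row 2 (p leaves); pivot element 1/3.
Divide row 2 by 1/3; eliminate column r from the other rows.
Row 1 update in column q: -5/3 − (1/3)·4 = -3.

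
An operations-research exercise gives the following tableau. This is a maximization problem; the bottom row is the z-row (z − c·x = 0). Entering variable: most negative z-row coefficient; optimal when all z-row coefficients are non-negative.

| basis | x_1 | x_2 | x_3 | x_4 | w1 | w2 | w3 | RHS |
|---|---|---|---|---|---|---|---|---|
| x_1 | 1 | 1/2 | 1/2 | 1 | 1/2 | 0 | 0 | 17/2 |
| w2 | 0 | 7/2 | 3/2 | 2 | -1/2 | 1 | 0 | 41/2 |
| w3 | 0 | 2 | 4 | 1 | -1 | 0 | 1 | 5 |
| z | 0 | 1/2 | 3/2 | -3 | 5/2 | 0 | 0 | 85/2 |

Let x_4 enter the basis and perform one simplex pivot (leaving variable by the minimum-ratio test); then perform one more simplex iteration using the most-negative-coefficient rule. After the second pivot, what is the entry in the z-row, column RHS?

Ratio test on column x_4 — row 1: (17/2)/1 = 17/2; row 2: (41/2)/2 = 41/4; row 3: 5/1 = 5. Minimum is 5 at row 3 (w3 leaves); pivot element 1.
Divide row 3 by 1; eliminate column x_4 from the other rows.
Second iteration: most negative z-row entry is -1/2 in column w1, so w1 enters.
Ratio test on column w1 — row 1: (7/2)/(3/2) = 7/3; row 2: (21/2)/(3/2) = 7; row 3: entry -1 ≤ 0. Minimum is 7/3 at row 1 (x_1 leaves); pivot element 3/2.
Divide row 1 by 3/2; eliminate column w1 from the other rows.
After both pivots, the entry at the z-row, column RHS is 176/3.

176/3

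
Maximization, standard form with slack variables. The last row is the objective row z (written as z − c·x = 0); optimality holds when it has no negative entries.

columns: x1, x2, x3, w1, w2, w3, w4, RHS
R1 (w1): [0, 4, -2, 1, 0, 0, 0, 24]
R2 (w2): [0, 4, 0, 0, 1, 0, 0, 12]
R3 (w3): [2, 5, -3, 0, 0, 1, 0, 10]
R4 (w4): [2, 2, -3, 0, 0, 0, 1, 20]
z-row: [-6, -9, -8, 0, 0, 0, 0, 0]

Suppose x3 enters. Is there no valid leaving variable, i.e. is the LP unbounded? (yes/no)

yes

Every constraint-row entry in column x3 is ≤ 0, so increasing x3 is unbounded.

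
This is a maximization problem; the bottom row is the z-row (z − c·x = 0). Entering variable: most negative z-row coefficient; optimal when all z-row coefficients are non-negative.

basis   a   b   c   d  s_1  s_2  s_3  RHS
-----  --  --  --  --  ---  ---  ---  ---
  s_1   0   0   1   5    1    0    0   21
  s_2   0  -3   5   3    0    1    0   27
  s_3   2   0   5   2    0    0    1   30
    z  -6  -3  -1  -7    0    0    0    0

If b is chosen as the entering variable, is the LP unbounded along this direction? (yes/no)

yes

Every constraint-row entry in column b is ≤ 0, so increasing b is unbounded.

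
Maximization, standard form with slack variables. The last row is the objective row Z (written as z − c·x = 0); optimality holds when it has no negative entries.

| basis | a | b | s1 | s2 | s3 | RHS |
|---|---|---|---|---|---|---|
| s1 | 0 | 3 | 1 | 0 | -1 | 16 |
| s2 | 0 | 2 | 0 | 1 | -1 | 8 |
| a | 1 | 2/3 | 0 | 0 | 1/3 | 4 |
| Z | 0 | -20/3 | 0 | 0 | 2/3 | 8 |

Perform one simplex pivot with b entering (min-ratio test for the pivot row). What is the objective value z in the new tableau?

Ratio test on column b — row 1: 16/3 = 16/3; row 2: 8/2 = 4; row 3: 4/(2/3) = 6. Minimum is 4 at row 2 (s2 leaves); pivot element 2.
Pivot on row 2; the Z-row RHS becomes 8 − (-20/3)·4 = 104/3.

104/3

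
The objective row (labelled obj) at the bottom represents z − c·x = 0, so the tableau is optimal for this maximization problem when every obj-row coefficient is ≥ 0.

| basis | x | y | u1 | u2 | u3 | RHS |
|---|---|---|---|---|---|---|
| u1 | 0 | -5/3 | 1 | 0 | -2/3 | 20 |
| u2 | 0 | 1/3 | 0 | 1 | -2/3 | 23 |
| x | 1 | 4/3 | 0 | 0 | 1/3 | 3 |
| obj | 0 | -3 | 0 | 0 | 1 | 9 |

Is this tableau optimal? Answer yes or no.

The obj-row has a negative entry -3 in column y, so it is not optimal.

no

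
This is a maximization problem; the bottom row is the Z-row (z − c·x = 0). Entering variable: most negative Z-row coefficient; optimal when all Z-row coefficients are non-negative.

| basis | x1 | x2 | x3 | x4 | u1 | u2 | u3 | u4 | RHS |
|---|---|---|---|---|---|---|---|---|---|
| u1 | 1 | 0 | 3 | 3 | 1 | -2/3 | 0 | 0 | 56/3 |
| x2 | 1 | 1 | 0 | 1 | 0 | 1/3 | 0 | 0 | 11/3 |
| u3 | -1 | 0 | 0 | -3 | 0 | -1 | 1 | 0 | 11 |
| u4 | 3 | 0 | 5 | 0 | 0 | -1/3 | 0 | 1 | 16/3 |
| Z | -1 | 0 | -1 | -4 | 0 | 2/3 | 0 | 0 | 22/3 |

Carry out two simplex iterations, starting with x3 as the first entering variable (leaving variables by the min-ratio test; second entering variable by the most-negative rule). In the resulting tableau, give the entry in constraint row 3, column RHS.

22

Ratio test on column x3 — row 1: (56/3)/3 = 56/9; row 2: entry 0 ≤ 0; row 3: entry 0 ≤ 0; row 4: (16/3)/5 = 16/15. Minimum is 16/15 at row 4 (u4 leaves); pivot element 5.
Divide row 4 by 5; eliminate column x3 from the other rows.
Second iteration: most negative Z-row entry is -4 in column x4, so x4 enters.
Ratio test on column x4 — row 1: (232/15)/3 = 232/45; row 2: (11/3)/1 = 11/3; row 3: entry -3 ≤ 0; row 4: entry 0 ≤ 0. Minimum is 11/3 at row 2 (x2 leaves); pivot element 1.
Divide row 2 by 1; eliminate column x4 from the other rows.
After both pivots, the entry at constraint row 3, column RHS is 22.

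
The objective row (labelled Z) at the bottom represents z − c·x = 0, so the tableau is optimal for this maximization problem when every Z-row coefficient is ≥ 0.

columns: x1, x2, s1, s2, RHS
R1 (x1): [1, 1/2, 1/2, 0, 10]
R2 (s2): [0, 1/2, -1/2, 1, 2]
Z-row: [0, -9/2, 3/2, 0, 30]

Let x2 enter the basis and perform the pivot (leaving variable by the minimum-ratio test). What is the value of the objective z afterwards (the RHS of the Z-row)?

Ratio test on column x2 — row 1: 10/(1/2) = 20; row 2: 2/(1/2) = 4. Minimum is 4 at row 2 (s2 leaves); pivot element 1/2.
Pivot on row 2; the Z-row RHS becomes 30 − (-9/2)·4 = 48.

48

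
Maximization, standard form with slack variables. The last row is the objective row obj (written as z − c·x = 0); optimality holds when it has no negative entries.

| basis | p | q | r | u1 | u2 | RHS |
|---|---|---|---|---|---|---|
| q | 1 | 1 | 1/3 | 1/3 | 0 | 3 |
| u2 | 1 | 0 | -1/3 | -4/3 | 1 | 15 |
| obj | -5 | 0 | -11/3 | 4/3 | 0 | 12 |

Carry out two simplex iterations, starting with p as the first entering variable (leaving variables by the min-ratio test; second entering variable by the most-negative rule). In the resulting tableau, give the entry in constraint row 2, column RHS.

Ratio test on column p — row 1: 3/1 = 3; row 2: 15/1 = 15. Minimum is 3 at row 1 (q leaves); pivot element 1.
Divide row 1 by 1; eliminate column p from the other rows.
Second iteration: most negative obj-row entry is -2 in column r, so r enters.
Ratio test on column r — row 1: 3/(1/3) = 9; row 2: entry -2/3 ≤ 0. Minimum is 9 at row 1 (p leaves); pivot element 1/3.
Divide row 1 by 1/3; eliminate column r from the other rows.
After both pivots, the entry at constraint row 2, column RHS is 18.

18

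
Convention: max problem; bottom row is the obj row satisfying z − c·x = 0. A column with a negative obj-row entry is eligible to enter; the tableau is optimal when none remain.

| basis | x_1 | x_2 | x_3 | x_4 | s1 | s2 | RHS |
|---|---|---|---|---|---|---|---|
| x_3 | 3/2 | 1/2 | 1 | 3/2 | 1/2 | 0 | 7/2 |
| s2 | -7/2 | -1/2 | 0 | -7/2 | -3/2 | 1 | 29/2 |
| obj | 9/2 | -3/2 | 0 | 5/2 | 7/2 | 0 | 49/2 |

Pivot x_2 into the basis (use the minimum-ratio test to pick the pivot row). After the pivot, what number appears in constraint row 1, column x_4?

3

Ratio test on column x_2 — row 1: (7/2)/(1/2) = 7; row 2: entry -1/2 ≤ 0. Minimum is 7 at row 1 (x_3 leaves); pivot element 1/2.
Divide row 1 by 1/2; eliminate column x_2 from the other rows.
In the new row 1, the x_4 entry is the old entry divided by the pivot: (3/2)/(1/2) = 3.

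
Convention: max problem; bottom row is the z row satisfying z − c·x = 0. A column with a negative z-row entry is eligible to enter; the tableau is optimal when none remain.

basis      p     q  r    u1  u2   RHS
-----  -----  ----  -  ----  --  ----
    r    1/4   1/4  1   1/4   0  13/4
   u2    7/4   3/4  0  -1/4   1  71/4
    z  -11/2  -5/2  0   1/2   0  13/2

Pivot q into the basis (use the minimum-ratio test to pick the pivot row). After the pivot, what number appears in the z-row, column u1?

Ratio test on column q — row 1: (13/4)/(1/4) = 13; row 2: (71/4)/(3/4) = 71/3. Minimum is 13 at row 1 (r leaves); pivot element 1/4.
Divide row 1 by 1/4; eliminate column q from the other rows.
z-row update in column u1: 1/2 − (-5/2)·1 = 3.

3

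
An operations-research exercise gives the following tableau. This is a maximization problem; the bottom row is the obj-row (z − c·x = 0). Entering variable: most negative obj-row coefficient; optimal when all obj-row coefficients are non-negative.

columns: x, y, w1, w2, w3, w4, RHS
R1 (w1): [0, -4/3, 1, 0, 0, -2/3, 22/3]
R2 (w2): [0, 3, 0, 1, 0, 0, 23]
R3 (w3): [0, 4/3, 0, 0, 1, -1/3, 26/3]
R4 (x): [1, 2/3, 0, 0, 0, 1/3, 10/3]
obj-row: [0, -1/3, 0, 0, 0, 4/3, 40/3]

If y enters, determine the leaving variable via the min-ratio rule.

x

Column y entries and ratios — w1: -4/3 ≤ 0, skip; w2: 23/3 = 23/3; w3: (26/3)/(4/3) = 13/2; x: (10/3)/(2/3) = 5.
Smallest ratio is 5 in the row of x, so x leaves.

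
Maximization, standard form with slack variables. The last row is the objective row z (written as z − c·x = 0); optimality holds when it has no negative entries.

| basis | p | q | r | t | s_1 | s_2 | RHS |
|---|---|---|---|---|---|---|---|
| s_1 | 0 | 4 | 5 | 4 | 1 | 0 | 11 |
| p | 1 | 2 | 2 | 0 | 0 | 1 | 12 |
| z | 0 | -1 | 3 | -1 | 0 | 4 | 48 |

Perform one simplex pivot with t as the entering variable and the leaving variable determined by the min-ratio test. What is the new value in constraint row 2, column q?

Ratio test on column t — row 1: 11/4 = 11/4; row 2: entry 0 ≤ 0. Minimum is 11/4 at row 1 (s_1 leaves); pivot element 4.
Divide row 1 by 4; eliminate column t from the other rows.
Row 2 update in column q: 2 − 0·1 = 2.

2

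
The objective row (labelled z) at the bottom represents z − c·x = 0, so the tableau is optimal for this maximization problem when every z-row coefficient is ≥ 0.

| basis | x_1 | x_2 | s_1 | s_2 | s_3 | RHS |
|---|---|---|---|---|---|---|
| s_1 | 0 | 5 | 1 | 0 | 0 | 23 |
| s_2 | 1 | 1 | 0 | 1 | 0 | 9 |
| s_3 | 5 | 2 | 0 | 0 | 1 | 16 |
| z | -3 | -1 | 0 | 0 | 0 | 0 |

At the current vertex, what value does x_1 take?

0

x_1 is not in the basis, so in the current basic feasible solution x_1 = 0.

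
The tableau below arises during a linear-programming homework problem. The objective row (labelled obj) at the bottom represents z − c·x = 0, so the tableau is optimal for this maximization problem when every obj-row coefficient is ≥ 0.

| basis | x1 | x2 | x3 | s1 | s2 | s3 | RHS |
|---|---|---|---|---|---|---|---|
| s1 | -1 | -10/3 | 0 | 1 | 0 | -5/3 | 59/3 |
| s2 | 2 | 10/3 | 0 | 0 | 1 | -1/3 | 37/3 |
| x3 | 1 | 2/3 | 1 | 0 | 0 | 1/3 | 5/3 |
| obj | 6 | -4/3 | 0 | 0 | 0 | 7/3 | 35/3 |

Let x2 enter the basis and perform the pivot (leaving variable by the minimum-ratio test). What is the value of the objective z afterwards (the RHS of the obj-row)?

15

Ratio test on column x2 — row 1: entry -10/3 ≤ 0; row 2: (37/3)/(10/3) = 37/10; row 3: (5/3)/(2/3) = 5/2. Minimum is 5/2 at row 3 (x3 leaves); pivot element 2/3.
Pivot on row 3; the obj-row RHS becomes 35/3 − (-4/3)·(5/2) = 15.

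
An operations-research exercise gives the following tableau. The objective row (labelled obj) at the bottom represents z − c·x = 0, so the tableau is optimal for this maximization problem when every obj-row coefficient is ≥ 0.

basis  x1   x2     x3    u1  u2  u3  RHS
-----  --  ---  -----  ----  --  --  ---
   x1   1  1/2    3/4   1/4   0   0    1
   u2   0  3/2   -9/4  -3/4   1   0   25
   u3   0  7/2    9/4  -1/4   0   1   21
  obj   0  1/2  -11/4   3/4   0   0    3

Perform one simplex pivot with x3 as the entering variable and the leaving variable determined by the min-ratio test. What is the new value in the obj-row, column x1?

Ratio test on column x3 — row 1: 1/(3/4) = 4/3; row 2: entry -9/4 ≤ 0; row 3: 21/(9/4) = 28/3. Minimum is 4/3 at row 1 (x1 leaves); pivot element 3/4.
Divide row 1 by 3/4; eliminate column x3 from the other rows.
obj-row update in column x1: 0 − (-11/4)·(4/3) = 11/3.

11/3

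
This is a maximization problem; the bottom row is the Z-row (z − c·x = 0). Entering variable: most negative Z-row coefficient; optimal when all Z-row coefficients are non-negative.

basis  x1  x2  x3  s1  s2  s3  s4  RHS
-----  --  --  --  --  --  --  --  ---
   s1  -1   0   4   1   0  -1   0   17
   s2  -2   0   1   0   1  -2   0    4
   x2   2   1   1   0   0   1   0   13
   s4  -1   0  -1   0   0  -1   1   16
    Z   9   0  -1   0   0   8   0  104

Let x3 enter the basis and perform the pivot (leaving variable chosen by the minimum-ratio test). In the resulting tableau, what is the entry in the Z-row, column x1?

7

Ratio test on column x3 — row 1: 17/4 = 17/4; row 2: 4/1 = 4; row 3: 13/1 = 13; row 4: entry -1 ≤ 0. Minimum is 4 at row 2 (s2 leaves); pivot element 1.
Divide row 2 by 1; eliminate column x3 from the other rows.
Z-row update in column x1: 9 − (-1)·(-2) = 7.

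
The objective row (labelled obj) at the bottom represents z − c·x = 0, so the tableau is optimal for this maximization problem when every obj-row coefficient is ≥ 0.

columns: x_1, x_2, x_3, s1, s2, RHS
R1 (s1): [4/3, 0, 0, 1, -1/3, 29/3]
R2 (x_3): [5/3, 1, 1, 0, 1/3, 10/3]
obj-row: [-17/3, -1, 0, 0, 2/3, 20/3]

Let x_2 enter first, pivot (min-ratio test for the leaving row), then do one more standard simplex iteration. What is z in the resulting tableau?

Ratio test on column x_2 — row 1: entry 0 ≤ 0; row 2: (10/3)/1 = 10/3. Minimum is 10/3 at row 2 (x_3 leaves); pivot element 1.
Pivot on row 2; the obj-row RHS becomes 20/3 − (-1)·(10/3) = 10.
Next entering variable (most negative obj-row entry -4): x_1.
Ratio test on column x_1 — row 1: (29/3)/(4/3) = 29/4; row 2: (10/3)/(5/3) = 2. Minimum is 2 at row 2 (x_2 leaves); pivot element 5/3.
After the second pivot the obj-row RHS is 10 − (-4)·2 = 18.

18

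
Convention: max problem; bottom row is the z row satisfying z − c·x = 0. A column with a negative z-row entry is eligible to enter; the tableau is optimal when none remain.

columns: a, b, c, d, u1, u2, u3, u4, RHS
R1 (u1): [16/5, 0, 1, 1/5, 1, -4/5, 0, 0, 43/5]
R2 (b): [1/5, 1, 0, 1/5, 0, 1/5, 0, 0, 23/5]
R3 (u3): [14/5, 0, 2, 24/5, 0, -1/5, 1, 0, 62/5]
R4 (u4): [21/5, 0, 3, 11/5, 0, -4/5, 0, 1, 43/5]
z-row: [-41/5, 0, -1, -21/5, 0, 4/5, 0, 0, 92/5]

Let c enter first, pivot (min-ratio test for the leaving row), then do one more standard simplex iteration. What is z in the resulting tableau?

739/21

Ratio test on column c — row 1: (43/5)/1 = 43/5; row 2: entry 0 ≤ 0; row 3: (62/5)/2 = 31/5; row 4: (43/5)/3 = 43/15. Minimum is 43/15 at row 4 (u4 leaves); pivot element 3.
Pivot on row 4; the z-row RHS becomes 92/5 − (-1)·(43/15) = 319/15.
Next entering variable (most negative z-row entry -34/5): a.
Ratio test on column a — row 1: (86/15)/(9/5) = 86/27; row 2: (23/5)/(1/5) = 23; row 3: entry 0 ≤ 0; row 4: (43/15)/(7/5) = 43/21. Minimum is 43/21 at row 4 (c leaves); pivot element 7/5.
After the second pivot the z-row RHS is 319/15 − (-34/5)·(43/21) = 739/21.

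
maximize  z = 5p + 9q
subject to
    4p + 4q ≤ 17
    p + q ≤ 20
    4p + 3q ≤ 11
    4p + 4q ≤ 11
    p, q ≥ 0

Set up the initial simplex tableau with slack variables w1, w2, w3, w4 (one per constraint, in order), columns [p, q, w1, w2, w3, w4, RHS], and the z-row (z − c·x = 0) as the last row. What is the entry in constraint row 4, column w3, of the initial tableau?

0

Slack w3 belongs to constraint 3; its column is the unit vector e_3, so the entry in row 4 is 0.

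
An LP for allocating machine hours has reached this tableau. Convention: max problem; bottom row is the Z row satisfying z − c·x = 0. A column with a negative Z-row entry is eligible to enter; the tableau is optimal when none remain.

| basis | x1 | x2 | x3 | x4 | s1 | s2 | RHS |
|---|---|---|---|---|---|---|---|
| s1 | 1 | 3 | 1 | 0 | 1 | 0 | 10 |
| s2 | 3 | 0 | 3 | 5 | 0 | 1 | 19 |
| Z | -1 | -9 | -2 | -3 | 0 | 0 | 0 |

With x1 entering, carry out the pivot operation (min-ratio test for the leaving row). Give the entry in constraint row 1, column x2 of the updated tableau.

3

Ratio test on column x1 — row 1: 10/1 = 10; row 2: 19/3 = 19/3. Minimum is 19/3 at row 2 (s2 leaves); pivot element 3.
Divide row 2 by 3; eliminate column x1 from the other rows.
Row 1 update in column x2: 3 − 1·0 = 3.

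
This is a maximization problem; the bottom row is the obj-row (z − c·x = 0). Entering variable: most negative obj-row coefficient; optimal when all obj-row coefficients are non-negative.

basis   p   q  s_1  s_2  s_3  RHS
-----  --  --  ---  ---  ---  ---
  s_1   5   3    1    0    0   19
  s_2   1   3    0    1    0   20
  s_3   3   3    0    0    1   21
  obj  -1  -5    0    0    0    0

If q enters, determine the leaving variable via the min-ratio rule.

Column q entries and ratios — s_1: 19/3 = 19/3; s_2: 20/3 = 20/3; s_3: 21/3 = 7.
Smallest ratio is 19/3 in the row of s_1, so s_1 leaves.

s_1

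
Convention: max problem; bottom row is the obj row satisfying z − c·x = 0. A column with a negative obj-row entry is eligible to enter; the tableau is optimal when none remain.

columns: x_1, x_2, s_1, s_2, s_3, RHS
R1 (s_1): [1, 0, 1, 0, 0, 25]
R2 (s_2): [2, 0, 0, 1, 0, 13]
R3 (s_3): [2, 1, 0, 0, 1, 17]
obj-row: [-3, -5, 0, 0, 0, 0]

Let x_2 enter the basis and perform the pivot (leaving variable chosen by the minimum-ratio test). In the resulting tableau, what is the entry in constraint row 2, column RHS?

13

Ratio test on column x_2 — row 1: entry 0 ≤ 0; row 2: entry 0 ≤ 0; row 3: 17/1 = 17. Minimum is 17 at row 3 (s_3 leaves); pivot element 1.
Divide row 3 by 1; eliminate column x_2 from the other rows.
Row 2 update in column RHS: 13 − 0·17 = 13.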